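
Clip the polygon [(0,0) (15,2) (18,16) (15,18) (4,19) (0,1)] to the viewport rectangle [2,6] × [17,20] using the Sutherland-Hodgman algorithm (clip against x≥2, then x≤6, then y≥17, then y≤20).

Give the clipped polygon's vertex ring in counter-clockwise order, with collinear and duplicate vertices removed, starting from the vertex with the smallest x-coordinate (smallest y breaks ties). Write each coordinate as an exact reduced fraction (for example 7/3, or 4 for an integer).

1. After x ≥ 2: [(2,4/15) (15,2) (18,16) (15,18) (4,19) (2,10)]
2. After x ≤ 6: [(2,4/15) (6,4/5) (6,207/11) (4,19) (2,10)]
3. After y ≥ 17: [(6,17) (6,207/11) (4,19) (32/9,17)]
4. After y ≤ 20: [(6,17) (6,207/11) (4,19) (32/9,17)]
5. Canonical ring: [(32/9,17) (6,17) (6,207/11) (4,19)]

Clipped polygon: [(32/9,17) (6,17) (6,207/11) (4,19)]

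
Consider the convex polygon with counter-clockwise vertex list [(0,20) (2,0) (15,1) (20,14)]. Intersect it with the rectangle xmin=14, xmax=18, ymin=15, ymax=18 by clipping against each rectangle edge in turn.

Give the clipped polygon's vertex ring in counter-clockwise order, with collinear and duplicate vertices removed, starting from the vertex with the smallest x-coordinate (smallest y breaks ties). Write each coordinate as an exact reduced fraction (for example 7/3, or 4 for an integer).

Clipped polygon: [(14,15) (50/3,15) (14,79/5)]

1. After x ≥ 14: [(14,79/5) (14,12/13) (15,1) (20,14)]
2. After x ≤ 18: [(18,73/5) (14,79/5) (14,12/13) (15,1) (18,44/5)]
3. After y ≥ 15: [(50/3,15) (14,79/5) (14,15)]
4. After y ≤ 18: [(50/3,15) (14,79/5) (14,15)]
5. Canonical ring: [(14,15) (50/3,15) (14,79/5)]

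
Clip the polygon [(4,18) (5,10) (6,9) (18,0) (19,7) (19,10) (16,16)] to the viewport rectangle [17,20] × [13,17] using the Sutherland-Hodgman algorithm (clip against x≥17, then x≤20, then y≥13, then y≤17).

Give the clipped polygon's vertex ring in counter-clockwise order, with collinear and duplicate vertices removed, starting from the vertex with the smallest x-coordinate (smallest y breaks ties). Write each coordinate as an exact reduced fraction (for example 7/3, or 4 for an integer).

1. After x ≥ 17: [(17,3/4) (18,0) (19,7) (19,10) (17,14)]
2. After x ≤ 20: [(17,3/4) (18,0) (19,7) (19,10) (17,14)]
3. After y ≥ 13: [(17,13) (35/2,13) (17,14)]
4. After y ≤ 17: [(17,13) (35/2,13) (17,14)]
5. Canonical ring: [(17,13) (35/2,13) (17,14)]

Clipped polygon: [(17,13) (35/2,13) (17,14)]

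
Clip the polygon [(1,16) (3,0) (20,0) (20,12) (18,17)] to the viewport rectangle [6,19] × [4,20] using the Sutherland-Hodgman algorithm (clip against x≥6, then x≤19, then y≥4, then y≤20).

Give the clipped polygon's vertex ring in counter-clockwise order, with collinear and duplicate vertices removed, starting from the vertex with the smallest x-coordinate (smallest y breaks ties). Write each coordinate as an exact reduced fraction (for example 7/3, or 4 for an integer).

1. After x ≥ 6: [(6,277/17) (6,0) (20,0) (20,12) (18,17)]
2. After x ≤ 19: [(6,277/17) (6,0) (19,0) (19,29/2) (18,17)]
3. After y ≥ 4: [(6,277/17) (6,4) (19,4) (19,29/2) (18,17)]
4. After y ≤ 20: [(6,277/17) (6,4) (19,4) (19,29/2) (18,17)]
5. Canonical ring: [(6,4) (19,4) (19,29/2) (18,17) (6,277/17)]

Clipped polygon: [(6,4) (19,4) (19,29/2) (18,17) (6,277/17)]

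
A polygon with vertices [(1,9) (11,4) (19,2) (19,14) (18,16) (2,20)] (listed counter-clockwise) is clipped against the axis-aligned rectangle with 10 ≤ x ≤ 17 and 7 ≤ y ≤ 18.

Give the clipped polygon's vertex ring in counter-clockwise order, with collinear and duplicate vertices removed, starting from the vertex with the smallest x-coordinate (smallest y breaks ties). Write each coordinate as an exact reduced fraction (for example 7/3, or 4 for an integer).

Clipped polygon: [(10,7) (17,7) (17,65/4) (10,18)]

1. After x ≥ 10: [(10,9/2) (11,4) (19,2) (19,14) (18,16) (10,18)]
2. After x ≤ 17: [(10,9/2) (11,4) (17,5/2) (17,65/4) (10,18)]
3. After y ≥ 7: [(10,7) (17,7) (17,65/4) (10,18)]
4. After y ≤ 18: [(10,7) (17,7) (17,65/4) (10,18)]
5. Canonical ring: [(10,7) (17,7) (17,65/4) (10,18)]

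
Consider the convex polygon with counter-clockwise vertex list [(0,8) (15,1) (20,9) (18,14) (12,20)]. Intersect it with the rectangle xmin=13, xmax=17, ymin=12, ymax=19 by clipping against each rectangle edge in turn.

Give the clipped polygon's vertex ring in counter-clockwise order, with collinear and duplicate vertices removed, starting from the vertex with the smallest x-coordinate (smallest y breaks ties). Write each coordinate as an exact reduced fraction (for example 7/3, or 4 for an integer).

1. After x ≥ 13: [(13,29/15) (15,1) (20,9) (18,14) (13,19)]
2. After x ≤ 17: [(13,29/15) (15,1) (17,21/5) (17,15) (13,19)]
3. After y ≥ 12: [(13,12) (17,12) (17,15) (13,19)]
4. After y ≤ 19: [(13,12) (17,12) (17,15) (13,19)]
5. Canonical ring: [(13,12) (17,12) (17,15) (13,19)]

Clipped polygon: [(13,12) (17,12) (17,15) (13,19)]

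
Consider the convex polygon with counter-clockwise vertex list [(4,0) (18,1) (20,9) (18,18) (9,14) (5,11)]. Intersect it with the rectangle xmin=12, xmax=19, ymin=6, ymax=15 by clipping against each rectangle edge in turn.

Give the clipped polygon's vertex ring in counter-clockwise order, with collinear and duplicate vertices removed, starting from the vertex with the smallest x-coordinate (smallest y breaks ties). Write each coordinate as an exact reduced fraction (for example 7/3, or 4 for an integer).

1. After x ≥ 12: [(12,4/7) (18,1) (20,9) (18,18) (12,46/3)]
2. After x ≤ 19: [(12,4/7) (18,1) (19,5) (19,27/2) (18,18) (12,46/3)]
3. After y ≥ 6: [(12,6) (19,6) (19,27/2) (18,18) (12,46/3)]
4. After y ≤ 15: [(12,15) (12,6) (19,6) (19,27/2) (56/3,15)]
5. Canonical ring: [(12,6) (19,6) (19,27/2) (56/3,15) (12,15)]

Clipped polygon: [(12,6) (19,6) (19,27/2) (56/3,15) (12,15)]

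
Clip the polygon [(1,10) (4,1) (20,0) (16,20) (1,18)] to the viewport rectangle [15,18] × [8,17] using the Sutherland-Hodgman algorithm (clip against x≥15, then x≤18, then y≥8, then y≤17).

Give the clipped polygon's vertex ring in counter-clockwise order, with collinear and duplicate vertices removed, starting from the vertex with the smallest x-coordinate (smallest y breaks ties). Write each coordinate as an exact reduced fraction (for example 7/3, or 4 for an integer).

Clipped polygon: [(15,8) (18,8) (18,10) (83/5,17) (15,17)]

1. After x ≥ 15: [(15,5/16) (20,0) (16,20) (15,298/15)]
2. After x ≤ 18: [(15,5/16) (18,1/8) (18,10) (16,20) (15,298/15)]
3. After y ≥ 8: [(15,8) (18,8) (18,10) (16,20) (15,298/15)]
4. After y ≤ 17: [(15,17) (15,8) (18,8) (18,10) (83/5,17)]
5. Canonical ring: [(15,8) (18,8) (18,10) (83/5,17) (15,17)]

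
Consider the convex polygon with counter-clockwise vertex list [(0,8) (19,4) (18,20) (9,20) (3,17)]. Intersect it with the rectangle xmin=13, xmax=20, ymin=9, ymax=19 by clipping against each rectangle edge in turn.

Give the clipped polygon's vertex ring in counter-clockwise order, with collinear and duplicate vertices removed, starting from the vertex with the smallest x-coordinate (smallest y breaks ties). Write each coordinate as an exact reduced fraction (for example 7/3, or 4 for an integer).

1. After x ≥ 13: [(13,100/19) (19,4) (18,20) (13,20)]
2. After x ≤ 20: [(13,100/19) (19,4) (18,20) (13,20)]
3. After y ≥ 9: [(13,9) (299/16,9) (18,20) (13,20)]
4. After y ≤ 19: [(13,19) (13,9) (299/16,9) (289/16,19)]
5. Canonical ring: [(13,9) (299/16,9) (289/16,19) (13,19)]

Clipped polygon: [(13,9) (299/16,9) (289/16,19) (13,19)]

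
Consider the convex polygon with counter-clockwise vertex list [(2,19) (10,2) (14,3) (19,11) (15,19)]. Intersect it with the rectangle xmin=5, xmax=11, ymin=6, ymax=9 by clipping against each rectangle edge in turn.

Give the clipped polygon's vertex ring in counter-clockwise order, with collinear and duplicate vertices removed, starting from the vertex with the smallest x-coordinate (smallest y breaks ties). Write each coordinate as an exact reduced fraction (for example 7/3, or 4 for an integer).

1. After x ≥ 5: [(5,19) (5,101/8) (10,2) (14,3) (19,11) (15,19)]
2. After x ≤ 11: [(11,19) (5,19) (5,101/8) (10,2) (11,9/4)]
3. After y ≥ 6: [(11,6) (11,19) (5,19) (5,101/8) (138/17,6)]
4. After y ≤ 9: [(11,6) (11,9) (114/17,9) (138/17,6)]
5. Canonical ring: [(114/17,9) (138/17,6) (11,6) (11,9)]

Clipped polygon: [(114/17,9) (138/17,6) (11,6) (11,9)]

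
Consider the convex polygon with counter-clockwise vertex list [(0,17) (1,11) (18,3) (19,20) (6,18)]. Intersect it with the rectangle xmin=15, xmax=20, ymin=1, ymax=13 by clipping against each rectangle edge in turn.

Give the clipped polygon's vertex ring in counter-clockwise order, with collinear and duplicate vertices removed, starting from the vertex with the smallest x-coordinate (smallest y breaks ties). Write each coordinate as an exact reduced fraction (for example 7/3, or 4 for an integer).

1. After x ≥ 15: [(15,75/17) (18,3) (19,20) (15,252/13)]
2. After x ≤ 20: [(15,75/17) (18,3) (19,20) (15,252/13)]
3. After y ≥ 1: [(15,75/17) (18,3) (19,20) (15,252/13)]
4. After y ≤ 13: [(15,13) (15,75/17) (18,3) (316/17,13)]
5. Canonical ring: [(15,75/17) (18,3) (316/17,13) (15,13)]

Clipped polygon: [(15,75/17) (18,3) (316/17,13) (15,13)]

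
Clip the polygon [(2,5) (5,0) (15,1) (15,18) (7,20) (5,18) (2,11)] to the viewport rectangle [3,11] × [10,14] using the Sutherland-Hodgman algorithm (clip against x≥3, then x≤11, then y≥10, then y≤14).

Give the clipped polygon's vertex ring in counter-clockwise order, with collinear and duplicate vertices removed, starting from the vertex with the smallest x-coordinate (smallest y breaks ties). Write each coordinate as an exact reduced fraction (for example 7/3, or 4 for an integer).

Clipped polygon: [(3,10) (11,10) (11,14) (23/7,14) (3,40/3)]

1. After x ≥ 3: [(3,10/3) (5,0) (15,1) (15,18) (7,20) (5,18) (3,40/3)]
2. After x ≤ 11: [(3,10/3) (5,0) (11,3/5) (11,19) (7,20) (5,18) (3,40/3)]
3. After y ≥ 10: [(3,10) (11,10) (11,19) (7,20) (5,18) (3,40/3)]
4. After y ≤ 14: [(3,10) (11,10) (11,14) (23/7,14) (3,40/3)]
5. Canonical ring: [(3,10) (11,10) (11,14) (23/7,14) (3,40/3)]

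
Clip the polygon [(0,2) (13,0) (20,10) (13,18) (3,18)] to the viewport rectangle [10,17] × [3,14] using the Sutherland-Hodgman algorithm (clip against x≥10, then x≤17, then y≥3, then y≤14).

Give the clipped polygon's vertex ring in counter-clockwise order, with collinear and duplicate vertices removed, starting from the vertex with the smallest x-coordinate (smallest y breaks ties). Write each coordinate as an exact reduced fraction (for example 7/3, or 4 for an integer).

1. After x ≥ 10: [(10,6/13) (13,0) (20,10) (13,18) (10,18)]
2. After x ≤ 17: [(10,6/13) (13,0) (17,40/7) (17,94/7) (13,18) (10,18)]
3. After y ≥ 3: [(10,3) (151/10,3) (17,40/7) (17,94/7) (13,18) (10,18)]
4. After y ≤ 14: [(10,14) (10,3) (151/10,3) (17,40/7) (17,94/7) (33/2,14)]
5. Canonical ring: [(10,3) (151/10,3) (17,40/7) (17,94/7) (33/2,14) (10,14)]

Clipped polygon: [(10,3) (151/10,3) (17,40/7) (17,94/7) (33/2,14) (10,14)]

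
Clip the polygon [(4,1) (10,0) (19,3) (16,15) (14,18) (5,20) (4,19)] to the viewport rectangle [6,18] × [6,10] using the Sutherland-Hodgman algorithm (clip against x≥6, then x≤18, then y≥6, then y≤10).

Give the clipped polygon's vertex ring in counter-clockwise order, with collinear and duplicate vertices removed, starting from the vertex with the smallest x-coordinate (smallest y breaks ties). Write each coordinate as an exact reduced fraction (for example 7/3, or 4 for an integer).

1. After x ≥ 6: [(6,2/3) (10,0) (19,3) (16,15) (14,18) (6,178/9)]
2. After x ≤ 18: [(6,2/3) (10,0) (18,8/3) (18,7) (16,15) (14,18) (6,178/9)]
3. After y ≥ 6: [(6,6) (18,6) (18,7) (16,15) (14,18) (6,178/9)]
4. After y ≤ 10: [(6,10) (6,6) (18,6) (18,7) (69/4,10)]
5. Canonical ring: [(6,6) (18,6) (18,7) (69/4,10) (6,10)]

Clipped polygon: [(6,6) (18,6) (18,7) (69/4,10) (6,10)]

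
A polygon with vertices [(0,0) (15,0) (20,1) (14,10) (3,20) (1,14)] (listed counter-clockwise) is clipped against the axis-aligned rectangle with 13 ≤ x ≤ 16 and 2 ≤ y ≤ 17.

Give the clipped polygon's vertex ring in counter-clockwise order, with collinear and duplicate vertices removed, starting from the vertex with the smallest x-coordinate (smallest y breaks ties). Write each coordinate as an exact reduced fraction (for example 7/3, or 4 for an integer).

1. After x ≥ 13: [(13,0) (15,0) (20,1) (14,10) (13,120/11)]
2. After x ≤ 16: [(13,0) (15,0) (16,1/5) (16,7) (14,10) (13,120/11)]
3. After y ≥ 2: [(13,2) (16,2) (16,7) (14,10) (13,120/11)]
4. After y ≤ 17: [(13,2) (16,2) (16,7) (14,10) (13,120/11)]
5. Canonical ring: [(13,2) (16,2) (16,7) (14,10) (13,120/11)]

Clipped polygon: [(13,2) (16,2) (16,7) (14,10) (13,120/11)]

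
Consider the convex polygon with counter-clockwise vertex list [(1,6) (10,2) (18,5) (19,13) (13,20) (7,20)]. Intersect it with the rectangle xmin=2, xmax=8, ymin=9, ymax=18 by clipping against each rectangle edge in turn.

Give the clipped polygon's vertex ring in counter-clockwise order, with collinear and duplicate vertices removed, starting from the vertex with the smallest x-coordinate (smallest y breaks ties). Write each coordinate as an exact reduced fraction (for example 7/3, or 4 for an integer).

1. After x ≥ 2: [(2,25/3) (2,50/9) (10,2) (18,5) (19,13) (13,20) (7,20)]
2. After x ≤ 8: [(2,25/3) (2,50/9) (8,26/9) (8,20) (7,20)]
3. After y ≥ 9: [(16/7,9) (8,9) (8,20) (7,20)]
4. After y ≤ 18: [(43/7,18) (16/7,9) (8,9) (8,18)]
5. Canonical ring: [(16/7,9) (8,9) (8,18) (43/7,18)]

Clipped polygon: [(16/7,9) (8,9) (8,18) (43/7,18)]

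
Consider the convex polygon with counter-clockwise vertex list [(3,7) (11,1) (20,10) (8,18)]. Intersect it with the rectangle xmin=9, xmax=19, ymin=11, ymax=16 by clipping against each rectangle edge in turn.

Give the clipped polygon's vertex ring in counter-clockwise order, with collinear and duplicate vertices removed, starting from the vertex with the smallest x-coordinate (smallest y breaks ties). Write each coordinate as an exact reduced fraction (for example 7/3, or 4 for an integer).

1. After x ≥ 9: [(9,5/2) (11,1) (20,10) (9,52/3)]
2. After x ≤ 19: [(9,5/2) (11,1) (19,9) (19,32/3) (9,52/3)]
3. After y ≥ 11: [(9,11) (37/2,11) (9,52/3)]
4. After y ≤ 16: [(9,16) (9,11) (37/2,11) (11,16)]
5. Canonical ring: [(9,11) (37/2,11) (11,16) (9,16)]

Clipped polygon: [(9,11) (37/2,11) (11,16) (9,16)]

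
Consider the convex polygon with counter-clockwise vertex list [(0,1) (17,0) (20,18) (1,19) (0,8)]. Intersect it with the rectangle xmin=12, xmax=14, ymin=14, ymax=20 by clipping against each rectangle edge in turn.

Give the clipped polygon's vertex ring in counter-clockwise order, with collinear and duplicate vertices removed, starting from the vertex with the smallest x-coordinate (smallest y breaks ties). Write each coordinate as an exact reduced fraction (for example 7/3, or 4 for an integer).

Clipped polygon: [(12,14) (14,14) (14,348/19) (12,350/19)]

1. After x ≥ 12: [(12,5/17) (17,0) (20,18) (12,350/19)]
2. After x ≤ 14: [(12,5/17) (14,3/17) (14,348/19) (12,350/19)]
3. After y ≥ 14: [(12,14) (14,14) (14,348/19) (12,350/19)]
4. After y ≤ 20: [(12,14) (14,14) (14,348/19) (12,350/19)]
5. Canonical ring: [(12,14) (14,14) (14,348/19) (12,350/19)]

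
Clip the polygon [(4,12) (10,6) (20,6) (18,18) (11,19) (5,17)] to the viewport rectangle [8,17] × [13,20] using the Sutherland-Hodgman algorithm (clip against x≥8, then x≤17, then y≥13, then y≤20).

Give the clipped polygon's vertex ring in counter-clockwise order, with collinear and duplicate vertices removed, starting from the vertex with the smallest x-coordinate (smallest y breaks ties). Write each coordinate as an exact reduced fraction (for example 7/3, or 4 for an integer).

Clipped polygon: [(8,13) (17,13) (17,127/7) (11,19) (8,18)]

1. After x ≥ 8: [(8,8) (10,6) (20,6) (18,18) (11,19) (8,18)]
2. After x ≤ 17: [(8,8) (10,6) (17,6) (17,127/7) (11,19) (8,18)]
3. After y ≥ 13: [(8,13) (17,13) (17,127/7) (11,19) (8,18)]
4. After y ≤ 20: [(8,13) (17,13) (17,127/7) (11,19) (8,18)]
5. Canonical ring: [(8,13) (17,13) (17,127/7) (11,19) (8,18)]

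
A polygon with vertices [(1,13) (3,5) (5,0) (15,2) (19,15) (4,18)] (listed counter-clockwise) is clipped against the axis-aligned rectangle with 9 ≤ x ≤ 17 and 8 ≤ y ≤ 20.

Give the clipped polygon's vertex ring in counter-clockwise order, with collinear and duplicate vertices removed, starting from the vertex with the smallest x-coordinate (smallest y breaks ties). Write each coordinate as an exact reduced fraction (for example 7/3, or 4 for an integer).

1. After x ≥ 9: [(9,4/5) (15,2) (19,15) (9,17)]
2. After x ≤ 17: [(9,4/5) (15,2) (17,17/2) (17,77/5) (9,17)]
3. After y ≥ 8: [(9,8) (219/13,8) (17,17/2) (17,77/5) (9,17)]
4. After y ≤ 20: [(9,8) (219/13,8) (17,17/2) (17,77/5) (9,17)]
5. Canonical ring: [(9,8) (219/13,8) (17,17/2) (17,77/5) (9,17)]

Clipped polygon: [(9,8) (219/13,8) (17,17/2) (17,77/5) (9,17)]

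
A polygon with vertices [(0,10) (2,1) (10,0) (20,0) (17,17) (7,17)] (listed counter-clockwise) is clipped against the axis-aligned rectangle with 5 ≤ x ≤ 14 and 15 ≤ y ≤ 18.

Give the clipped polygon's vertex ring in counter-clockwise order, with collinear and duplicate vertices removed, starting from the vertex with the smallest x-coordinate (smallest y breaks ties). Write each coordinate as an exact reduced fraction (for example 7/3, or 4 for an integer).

Clipped polygon: [(5,15) (14,15) (14,17) (7,17)]

1. After x ≥ 5: [(5,15) (5,5/8) (10,0) (20,0) (17,17) (7,17)]
2. After x ≤ 14: [(5,15) (5,5/8) (10,0) (14,0) (14,17) (7,17)]
3. After y ≥ 15: [(5,15) (5,15) (14,15) (14,17) (7,17)]
4. After y ≤ 18: [(5,15) (5,15) (14,15) (14,17) (7,17)]
5. Canonical ring: [(5,15) (14,15) (14,17) (7,17)]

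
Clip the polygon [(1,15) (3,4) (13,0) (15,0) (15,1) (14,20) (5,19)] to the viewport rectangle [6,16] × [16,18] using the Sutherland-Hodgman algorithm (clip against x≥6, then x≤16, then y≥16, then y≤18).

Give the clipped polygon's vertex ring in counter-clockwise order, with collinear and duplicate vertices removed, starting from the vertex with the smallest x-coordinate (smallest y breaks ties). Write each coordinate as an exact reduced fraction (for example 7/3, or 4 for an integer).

1. After x ≥ 6: [(6,14/5) (13,0) (15,0) (15,1) (14,20) (6,172/9)]
2. After x ≤ 16: [(6,14/5) (13,0) (15,0) (15,1) (14,20) (6,172/9)]
3. After y ≥ 16: [(6,16) (270/19,16) (14,20) (6,172/9)]
4. After y ≤ 18: [(6,18) (6,16) (270/19,16) (268/19,18)]
5. Canonical ring: [(6,16) (270/19,16) (268/19,18) (6,18)]

Clipped polygon: [(6,16) (270/19,16) (268/19,18) (6,18)]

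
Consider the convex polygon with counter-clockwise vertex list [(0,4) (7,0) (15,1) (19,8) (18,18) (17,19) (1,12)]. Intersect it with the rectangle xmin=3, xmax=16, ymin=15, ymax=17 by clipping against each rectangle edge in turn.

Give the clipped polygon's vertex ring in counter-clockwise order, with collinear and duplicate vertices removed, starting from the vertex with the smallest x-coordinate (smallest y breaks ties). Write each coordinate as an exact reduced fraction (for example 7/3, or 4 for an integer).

Clipped polygon: [(55/7,15) (16,15) (16,17) (87/7,17)]

1. After x ≥ 3: [(3,16/7) (7,0) (15,1) (19,8) (18,18) (17,19) (3,103/8)]
2. After x ≤ 16: [(3,16/7) (7,0) (15,1) (16,11/4) (16,297/16) (3,103/8)]
3. After y ≥ 15: [(16,15) (16,297/16) (55/7,15)]
4. After y ≤ 17: [(16,15) (16,17) (87/7,17) (55/7,15)]
5. Canonical ring: [(55/7,15) (16,15) (16,17) (87/7,17)]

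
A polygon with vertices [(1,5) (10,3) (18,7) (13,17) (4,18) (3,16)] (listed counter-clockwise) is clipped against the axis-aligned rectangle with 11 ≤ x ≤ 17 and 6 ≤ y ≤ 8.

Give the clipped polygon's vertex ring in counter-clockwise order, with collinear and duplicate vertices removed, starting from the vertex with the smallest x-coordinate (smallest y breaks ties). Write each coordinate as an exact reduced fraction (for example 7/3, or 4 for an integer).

Clipped polygon: [(11,6) (16,6) (17,13/2) (17,8) (11,8)]

1. After x ≥ 11: [(11,7/2) (18,7) (13,17) (11,155/9)]
2. After x ≤ 17: [(11,7/2) (17,13/2) (17,9) (13,17) (11,155/9)]
3. After y ≥ 6: [(11,6) (16,6) (17,13/2) (17,9) (13,17) (11,155/9)]
4. After y ≤ 8: [(11,8) (11,6) (16,6) (17,13/2) (17,8)]
5. Canonical ring: [(11,6) (16,6) (17,13/2) (17,8) (11,8)]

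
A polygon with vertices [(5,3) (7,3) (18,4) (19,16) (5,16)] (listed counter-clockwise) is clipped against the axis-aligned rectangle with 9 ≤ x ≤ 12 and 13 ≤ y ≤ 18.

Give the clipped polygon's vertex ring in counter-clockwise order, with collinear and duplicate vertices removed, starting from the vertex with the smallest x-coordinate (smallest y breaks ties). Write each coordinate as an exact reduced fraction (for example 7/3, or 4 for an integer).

1. After x ≥ 9: [(9,35/11) (18,4) (19,16) (9,16)]
2. After x ≤ 12: [(9,35/11) (12,38/11) (12,16) (9,16)]
3. After y ≥ 13: [(9,13) (12,13) (12,16) (9,16)]
4. After y ≤ 18: [(9,13) (12,13) (12,16) (9,16)]
5. Canonical ring: [(9,13) (12,13) (12,16) (9,16)]

Clipped polygon: [(9,13) (12,13) (12,16) (9,16)]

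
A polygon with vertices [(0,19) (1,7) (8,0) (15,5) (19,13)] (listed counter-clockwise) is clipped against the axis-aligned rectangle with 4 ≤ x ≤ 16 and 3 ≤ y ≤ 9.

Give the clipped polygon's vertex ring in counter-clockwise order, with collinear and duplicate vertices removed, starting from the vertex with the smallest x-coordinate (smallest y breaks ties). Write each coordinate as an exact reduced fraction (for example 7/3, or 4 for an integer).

1. After x ≥ 4: [(4,337/19) (4,4) (8,0) (15,5) (19,13)]
2. After x ≤ 16: [(16,265/19) (4,337/19) (4,4) (8,0) (15,5) (16,7)]
3. After y ≥ 3: [(16,265/19) (4,337/19) (4,4) (5,3) (61/5,3) (15,5) (16,7)]
4. After y ≤ 9: [(16,9) (4,9) (4,4) (5,3) (61/5,3) (15,5) (16,7)]
5. Canonical ring: [(4,4) (5,3) (61/5,3) (15,5) (16,7) (16,9) (4,9)]

Clipped polygon: [(4,4) (5,3) (61/5,3) (15,5) (16,7) (16,9) (4,9)]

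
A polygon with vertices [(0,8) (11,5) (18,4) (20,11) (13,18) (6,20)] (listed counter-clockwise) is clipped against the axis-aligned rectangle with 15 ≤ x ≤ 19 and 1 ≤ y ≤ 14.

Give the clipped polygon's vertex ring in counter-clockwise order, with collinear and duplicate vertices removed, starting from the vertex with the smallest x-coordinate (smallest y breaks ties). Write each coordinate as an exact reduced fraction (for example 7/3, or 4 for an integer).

1. After x ≥ 15: [(15,31/7) (18,4) (20,11) (15,16)]
2. After x ≤ 19: [(15,31/7) (18,4) (19,15/2) (19,12) (15,16)]
3. After y ≥ 1: [(15,31/7) (18,4) (19,15/2) (19,12) (15,16)]
4. After y ≤ 14: [(15,14) (15,31/7) (18,4) (19,15/2) (19,12) (17,14)]
5. Canonical ring: [(15,31/7) (18,4) (19,15/2) (19,12) (17,14) (15,14)]

Clipped polygon: [(15,31/7) (18,4) (19,15/2) (19,12) (17,14) (15,14)]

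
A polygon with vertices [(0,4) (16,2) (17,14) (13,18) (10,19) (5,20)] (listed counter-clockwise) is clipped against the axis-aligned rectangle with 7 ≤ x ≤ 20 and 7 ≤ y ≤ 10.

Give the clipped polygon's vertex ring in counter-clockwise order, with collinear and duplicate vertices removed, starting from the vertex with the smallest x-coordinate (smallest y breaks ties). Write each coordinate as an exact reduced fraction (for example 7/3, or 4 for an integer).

1. After x ≥ 7: [(7,25/8) (16,2) (17,14) (13,18) (10,19) (7,98/5)]
2. After x ≤ 20: [(7,25/8) (16,2) (17,14) (13,18) (10,19) (7,98/5)]
3. After y ≥ 7: [(7,7) (197/12,7) (17,14) (13,18) (10,19) (7,98/5)]
4. After y ≤ 10: [(7,10) (7,7) (197/12,7) (50/3,10)]
5. Canonical ring: [(7,7) (197/12,7) (50/3,10) (7,10)]

Clipped polygon: [(7,7) (197/12,7) (50/3,10) (7,10)]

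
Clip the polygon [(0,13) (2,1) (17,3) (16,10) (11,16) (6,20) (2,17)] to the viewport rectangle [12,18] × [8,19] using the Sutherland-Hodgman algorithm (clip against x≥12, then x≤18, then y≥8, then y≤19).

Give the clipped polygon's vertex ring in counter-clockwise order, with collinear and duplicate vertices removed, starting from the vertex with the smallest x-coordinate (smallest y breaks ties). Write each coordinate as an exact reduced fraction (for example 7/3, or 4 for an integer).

1. After x ≥ 12: [(12,7/3) (17,3) (16,10) (12,74/5)]
2. After x ≤ 18: [(12,7/3) (17,3) (16,10) (12,74/5)]
3. After y ≥ 8: [(12,8) (114/7,8) (16,10) (12,74/5)]
4. After y ≤ 19: [(12,8) (114/7,8) (16,10) (12,74/5)]
5. Canonical ring: [(12,8) (114/7,8) (16,10) (12,74/5)]

Clipped polygon: [(12,8) (114/7,8) (16,10) (12,74/5)]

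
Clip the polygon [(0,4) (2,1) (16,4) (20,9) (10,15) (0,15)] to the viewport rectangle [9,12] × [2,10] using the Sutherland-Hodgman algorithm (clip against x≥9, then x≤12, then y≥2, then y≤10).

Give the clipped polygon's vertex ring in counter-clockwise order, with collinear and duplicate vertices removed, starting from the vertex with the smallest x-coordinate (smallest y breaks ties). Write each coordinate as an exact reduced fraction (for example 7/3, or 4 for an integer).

1. After x ≥ 9: [(9,5/2) (16,4) (20,9) (10,15) (9,15)]
2. After x ≤ 12: [(9,5/2) (12,22/7) (12,69/5) (10,15) (9,15)]
3. After y ≥ 2: [(9,5/2) (12,22/7) (12,69/5) (10,15) (9,15)]
4. After y ≤ 10: [(9,10) (9,5/2) (12,22/7) (12,10)]
5. Canonical ring: [(9,5/2) (12,22/7) (12,10) (9,10)]

Clipped polygon: [(9,5/2) (12,22/7) (12,10) (9,10)]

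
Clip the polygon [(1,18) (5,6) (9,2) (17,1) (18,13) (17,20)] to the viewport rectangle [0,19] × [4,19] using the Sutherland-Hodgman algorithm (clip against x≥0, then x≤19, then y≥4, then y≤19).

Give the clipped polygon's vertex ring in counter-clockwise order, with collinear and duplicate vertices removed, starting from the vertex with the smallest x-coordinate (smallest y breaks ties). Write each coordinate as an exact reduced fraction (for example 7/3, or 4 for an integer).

Clipped polygon: [(1,18) (5,6) (7,4) (69/4,4) (18,13) (120/7,19) (9,19)]

1. After x ≥ 0: [(1,18) (5,6) (9,2) (17,1) (18,13) (17,20)]
2. After x ≤ 19: [(1,18) (5,6) (9,2) (17,1) (18,13) (17,20)]
3. After y ≥ 4: [(1,18) (5,6) (7,4) (69/4,4) (18,13) (17,20)]
4. After y ≤ 19: [(9,19) (1,18) (5,6) (7,4) (69/4,4) (18,13) (120/7,19)]
5. Canonical ring: [(1,18) (5,6) (7,4) (69/4,4) (18,13) (120/7,19) (9,19)]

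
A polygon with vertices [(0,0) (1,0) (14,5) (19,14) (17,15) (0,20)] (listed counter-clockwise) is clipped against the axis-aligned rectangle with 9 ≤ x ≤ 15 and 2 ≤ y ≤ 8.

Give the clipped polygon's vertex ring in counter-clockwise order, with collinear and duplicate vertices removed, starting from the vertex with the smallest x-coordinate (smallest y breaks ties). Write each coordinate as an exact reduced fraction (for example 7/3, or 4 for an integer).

1. After x ≥ 9: [(9,40/13) (14,5) (19,14) (17,15) (9,295/17)]
2. After x ≤ 15: [(9,40/13) (14,5) (15,34/5) (15,265/17) (9,295/17)]
3. After y ≥ 2: [(9,40/13) (14,5) (15,34/5) (15,265/17) (9,295/17)]
4. After y ≤ 8: [(9,8) (9,40/13) (14,5) (15,34/5) (15,8)]
5. Canonical ring: [(9,40/13) (14,5) (15,34/5) (15,8) (9,8)]

Clipped polygon: [(9,40/13) (14,5) (15,34/5) (15,8) (9,8)]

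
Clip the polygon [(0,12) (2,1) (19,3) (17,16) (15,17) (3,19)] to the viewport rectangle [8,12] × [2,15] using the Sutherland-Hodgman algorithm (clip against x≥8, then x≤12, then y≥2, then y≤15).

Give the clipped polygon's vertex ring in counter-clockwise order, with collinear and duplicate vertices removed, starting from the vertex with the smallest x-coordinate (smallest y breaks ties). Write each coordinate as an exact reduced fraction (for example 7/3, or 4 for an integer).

Clipped polygon: [(8,2) (21/2,2) (12,37/17) (12,15) (8,15)]

1. After x ≥ 8: [(8,29/17) (19,3) (17,16) (15,17) (8,109/6)]
2. After x ≤ 12: [(8,29/17) (12,37/17) (12,35/2) (8,109/6)]
3. After y ≥ 2: [(8,2) (21/2,2) (12,37/17) (12,35/2) (8,109/6)]
4. After y ≤ 15: [(8,15) (8,2) (21/2,2) (12,37/17) (12,15)]
5. Canonical ring: [(8,2) (21/2,2) (12,37/17) (12,15) (8,15)]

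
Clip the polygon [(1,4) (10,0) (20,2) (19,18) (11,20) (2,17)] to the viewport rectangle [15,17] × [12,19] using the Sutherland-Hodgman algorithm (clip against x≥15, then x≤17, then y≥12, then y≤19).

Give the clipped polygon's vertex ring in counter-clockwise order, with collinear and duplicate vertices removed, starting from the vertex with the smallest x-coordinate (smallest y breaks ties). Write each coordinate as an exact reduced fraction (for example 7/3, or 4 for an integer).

1. After x ≥ 15: [(15,1) (20,2) (19,18) (15,19)]
2. After x ≤ 17: [(15,1) (17,7/5) (17,37/2) (15,19)]
3. After y ≥ 12: [(15,12) (17,12) (17,37/2) (15,19)]
4. After y ≤ 19: [(15,12) (17,12) (17,37/2) (15,19)]
5. Canonical ring: [(15,12) (17,12) (17,37/2) (15,19)]

Clipped polygon: [(15,12) (17,12) (17,37/2) (15,19)]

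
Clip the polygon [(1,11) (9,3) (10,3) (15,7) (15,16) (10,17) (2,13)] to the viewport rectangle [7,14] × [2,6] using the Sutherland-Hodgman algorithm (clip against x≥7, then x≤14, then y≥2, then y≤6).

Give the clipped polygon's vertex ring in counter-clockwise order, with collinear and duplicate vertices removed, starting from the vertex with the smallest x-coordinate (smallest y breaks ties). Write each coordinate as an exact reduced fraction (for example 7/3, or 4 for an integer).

1. After x ≥ 7: [(7,5) (9,3) (10,3) (15,7) (15,16) (10,17) (7,31/2)]
2. After x ≤ 14: [(7,5) (9,3) (10,3) (14,31/5) (14,81/5) (10,17) (7,31/2)]
3. After y ≥ 2: [(7,5) (9,3) (10,3) (14,31/5) (14,81/5) (10,17) (7,31/2)]
4. After y ≤ 6: [(7,6) (7,5) (9,3) (10,3) (55/4,6)]
5. Canonical ring: [(7,5) (9,3) (10,3) (55/4,6) (7,6)]

Clipped polygon: [(7,5) (9,3) (10,3) (55/4,6) (7,6)]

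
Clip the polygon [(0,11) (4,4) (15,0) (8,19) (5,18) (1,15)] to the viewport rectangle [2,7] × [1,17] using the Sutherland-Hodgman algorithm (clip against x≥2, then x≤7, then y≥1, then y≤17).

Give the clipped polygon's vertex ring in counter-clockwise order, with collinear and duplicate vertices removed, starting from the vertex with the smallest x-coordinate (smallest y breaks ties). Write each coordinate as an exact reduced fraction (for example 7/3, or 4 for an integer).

Clipped polygon: [(2,15/2) (4,4) (7,32/11) (7,17) (11/3,17) (2,63/4)]

1. After x ≥ 2: [(2,15/2) (4,4) (15,0) (8,19) (5,18) (2,63/4)]
2. After x ≤ 7: [(2,15/2) (4,4) (7,32/11) (7,56/3) (5,18) (2,63/4)]
3. After y ≥ 1: [(2,15/2) (4,4) (7,32/11) (7,56/3) (5,18) (2,63/4)]
4. After y ≤ 17: [(2,15/2) (4,4) (7,32/11) (7,17) (11/3,17) (2,63/4)]
5. Canonical ring: [(2,15/2) (4,4) (7,32/11) (7,17) (11/3,17) (2,63/4)]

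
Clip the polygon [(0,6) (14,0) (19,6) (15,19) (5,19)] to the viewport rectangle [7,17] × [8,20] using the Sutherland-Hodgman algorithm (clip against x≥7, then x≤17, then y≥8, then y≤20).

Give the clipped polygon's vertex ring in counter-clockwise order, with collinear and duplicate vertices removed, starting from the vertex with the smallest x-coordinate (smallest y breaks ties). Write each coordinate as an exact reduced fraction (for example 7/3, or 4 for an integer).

1. After x ≥ 7: [(7,3) (14,0) (19,6) (15,19) (7,19)]
2. After x ≤ 17: [(7,3) (14,0) (17,18/5) (17,25/2) (15,19) (7,19)]
3. After y ≥ 8: [(7,8) (17,8) (17,25/2) (15,19) (7,19)]
4. After y ≤ 20: [(7,8) (17,8) (17,25/2) (15,19) (7,19)]
5. Canonical ring: [(7,8) (17,8) (17,25/2) (15,19) (7,19)]

Clipped polygon: [(7,8) (17,8) (17,25/2) (15,19) (7,19)]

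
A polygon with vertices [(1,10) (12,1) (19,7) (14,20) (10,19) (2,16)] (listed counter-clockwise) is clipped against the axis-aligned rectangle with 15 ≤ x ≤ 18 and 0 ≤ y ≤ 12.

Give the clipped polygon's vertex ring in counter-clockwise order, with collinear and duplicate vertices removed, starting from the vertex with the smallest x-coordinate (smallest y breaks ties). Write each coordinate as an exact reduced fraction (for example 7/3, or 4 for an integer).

Clipped polygon: [(15,25/7) (18,43/7) (18,48/5) (222/13,12) (15,12)]

1. After x ≥ 15: [(15,25/7) (19,7) (15,87/5)]
2. After x ≤ 18: [(15,25/7) (18,43/7) (18,48/5) (15,87/5)]
3. After y ≥ 0: [(15,25/7) (18,43/7) (18,48/5) (15,87/5)]
4. After y ≤ 12: [(15,12) (15,25/7) (18,43/7) (18,48/5) (222/13,12)]
5. Canonical ring: [(15,25/7) (18,43/7) (18,48/5) (222/13,12) (15,12)]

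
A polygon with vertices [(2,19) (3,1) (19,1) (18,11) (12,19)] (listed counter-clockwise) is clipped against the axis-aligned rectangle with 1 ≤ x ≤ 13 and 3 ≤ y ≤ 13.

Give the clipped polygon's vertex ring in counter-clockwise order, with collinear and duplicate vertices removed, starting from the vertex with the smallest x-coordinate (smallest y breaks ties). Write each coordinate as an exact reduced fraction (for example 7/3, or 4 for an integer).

Clipped polygon: [(7/3,13) (26/9,3) (13,3) (13,13)]

1. After x ≥ 1: [(2,19) (3,1) (19,1) (18,11) (12,19)]
2. After x ≤ 13: [(2,19) (3,1) (13,1) (13,53/3) (12,19)]
3. After y ≥ 3: [(2,19) (26/9,3) (13,3) (13,53/3) (12,19)]
4. After y ≤ 13: [(7/3,13) (26/9,3) (13,3) (13,13)]
5. Canonical ring: [(7/3,13) (26/9,3) (13,3) (13,13)]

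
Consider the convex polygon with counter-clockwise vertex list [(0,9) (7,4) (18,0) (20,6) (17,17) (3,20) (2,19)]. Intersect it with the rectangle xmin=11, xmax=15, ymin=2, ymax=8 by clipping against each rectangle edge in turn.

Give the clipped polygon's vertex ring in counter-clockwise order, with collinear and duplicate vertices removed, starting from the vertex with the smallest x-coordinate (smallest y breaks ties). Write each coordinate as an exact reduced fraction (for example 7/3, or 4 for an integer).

Clipped polygon: [(11,28/11) (25/2,2) (15,2) (15,8) (11,8)]

1. After x ≥ 11: [(11,28/11) (18,0) (20,6) (17,17) (11,128/7)]
2. After x ≤ 15: [(11,28/11) (15,12/11) (15,122/7) (11,128/7)]
3. After y ≥ 2: [(11,28/11) (25/2,2) (15,2) (15,122/7) (11,128/7)]
4. After y ≤ 8: [(11,8) (11,28/11) (25/2,2) (15,2) (15,8)]
5. Canonical ring: [(11,28/11) (25/2,2) (15,2) (15,8) (11,8)]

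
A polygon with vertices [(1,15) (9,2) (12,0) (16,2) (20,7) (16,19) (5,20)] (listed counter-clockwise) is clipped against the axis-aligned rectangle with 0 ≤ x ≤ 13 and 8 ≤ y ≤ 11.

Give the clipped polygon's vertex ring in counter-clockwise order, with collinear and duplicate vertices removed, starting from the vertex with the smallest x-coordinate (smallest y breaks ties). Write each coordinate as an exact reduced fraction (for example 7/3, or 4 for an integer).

1. After x ≥ 0: [(1,15) (9,2) (12,0) (16,2) (20,7) (16,19) (5,20)]
2. After x ≤ 13: [(1,15) (9,2) (12,0) (13,1/2) (13,212/11) (5,20)]
3. After y ≥ 8: [(1,15) (69/13,8) (13,8) (13,212/11) (5,20)]
4. After y ≤ 11: [(45/13,11) (69/13,8) (13,8) (13,11)]
5. Canonical ring: [(45/13,11) (69/13,8) (13,8) (13,11)]

Clipped polygon: [(45/13,11) (69/13,8) (13,8) (13,11)]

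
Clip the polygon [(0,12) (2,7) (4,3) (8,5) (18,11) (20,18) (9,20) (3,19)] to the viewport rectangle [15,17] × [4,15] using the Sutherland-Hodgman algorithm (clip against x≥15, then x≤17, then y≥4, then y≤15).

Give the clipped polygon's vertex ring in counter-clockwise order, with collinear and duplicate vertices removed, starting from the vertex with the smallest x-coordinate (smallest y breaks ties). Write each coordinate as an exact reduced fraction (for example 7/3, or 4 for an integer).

1. After x ≥ 15: [(15,46/5) (18,11) (20,18) (15,208/11)]
2. After x ≤ 17: [(15,46/5) (17,52/5) (17,204/11) (15,208/11)]
3. After y ≥ 4: [(15,46/5) (17,52/5) (17,204/11) (15,208/11)]
4. After y ≤ 15: [(15,15) (15,46/5) (17,52/5) (17,15)]
5. Canonical ring: [(15,46/5) (17,52/5) (17,15) (15,15)]

Clipped polygon: [(15,46/5) (17,52/5) (17,15) (15,15)]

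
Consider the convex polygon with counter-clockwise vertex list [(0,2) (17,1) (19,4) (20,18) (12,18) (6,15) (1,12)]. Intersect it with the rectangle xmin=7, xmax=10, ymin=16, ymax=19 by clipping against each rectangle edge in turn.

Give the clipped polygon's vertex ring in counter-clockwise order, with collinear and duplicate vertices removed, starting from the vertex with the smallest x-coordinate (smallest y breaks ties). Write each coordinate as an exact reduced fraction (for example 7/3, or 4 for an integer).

Clipped polygon: [(8,16) (10,16) (10,17)]

1. After x ≥ 7: [(7,27/17) (17,1) (19,4) (20,18) (12,18) (7,31/2)]
2. After x ≤ 10: [(7,27/17) (10,24/17) (10,17) (7,31/2)]
3. After y ≥ 16: [(10,16) (10,17) (8,16)]
4. After y ≤ 19: [(10,16) (10,17) (8,16)]
5. Canonical ring: [(8,16) (10,16) (10,17)]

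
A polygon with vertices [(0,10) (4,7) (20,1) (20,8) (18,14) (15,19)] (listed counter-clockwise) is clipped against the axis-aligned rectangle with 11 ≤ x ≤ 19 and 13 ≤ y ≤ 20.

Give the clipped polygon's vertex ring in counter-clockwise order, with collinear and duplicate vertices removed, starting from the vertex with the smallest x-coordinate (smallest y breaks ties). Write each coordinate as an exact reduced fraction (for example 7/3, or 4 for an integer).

Clipped polygon: [(11,13) (55/3,13) (18,14) (15,19) (11,83/5)]

1. After x ≥ 11: [(11,83/5) (11,35/8) (20,1) (20,8) (18,14) (15,19)]
2. After x ≤ 19: [(11,83/5) (11,35/8) (19,11/8) (19,11) (18,14) (15,19)]
3. After y ≥ 13: [(11,83/5) (11,13) (55/3,13) (18,14) (15,19)]
4. After y ≤ 20: [(11,83/5) (11,13) (55/3,13) (18,14) (15,19)]
5. Canonical ring: [(11,13) (55/3,13) (18,14) (15,19) (11,83/5)]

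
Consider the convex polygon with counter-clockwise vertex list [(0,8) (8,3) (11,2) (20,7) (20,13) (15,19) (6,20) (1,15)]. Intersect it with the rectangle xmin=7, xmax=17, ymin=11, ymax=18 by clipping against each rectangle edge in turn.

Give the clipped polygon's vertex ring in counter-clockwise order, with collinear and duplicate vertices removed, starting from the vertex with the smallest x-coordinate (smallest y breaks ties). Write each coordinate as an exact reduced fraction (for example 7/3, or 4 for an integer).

1. After x ≥ 7: [(7,29/8) (8,3) (11,2) (20,7) (20,13) (15,19) (7,179/9)]
2. After x ≤ 17: [(7,29/8) (8,3) (11,2) (17,16/3) (17,83/5) (15,19) (7,179/9)]
3. After y ≥ 11: [(7,11) (17,11) (17,83/5) (15,19) (7,179/9)]
4. After y ≤ 18: [(7,18) (7,11) (17,11) (17,83/5) (95/6,18)]
5. Canonical ring: [(7,11) (17,11) (17,83/5) (95/6,18) (7,18)]

Clipped polygon: [(7,11) (17,11) (17,83/5) (95/6,18) (7,18)]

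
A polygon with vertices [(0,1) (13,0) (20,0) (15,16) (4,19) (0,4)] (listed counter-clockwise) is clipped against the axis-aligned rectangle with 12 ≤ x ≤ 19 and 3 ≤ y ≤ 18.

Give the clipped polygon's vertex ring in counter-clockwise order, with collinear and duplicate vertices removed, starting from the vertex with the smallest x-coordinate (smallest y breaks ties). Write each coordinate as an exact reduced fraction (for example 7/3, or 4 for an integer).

Clipped polygon: [(12,3) (19,3) (19,16/5) (15,16) (12,185/11)]

1. After x ≥ 12: [(12,1/13) (13,0) (20,0) (15,16) (12,185/11)]
2. After x ≤ 19: [(12,1/13) (13,0) (19,0) (19,16/5) (15,16) (12,185/11)]
3. After y ≥ 3: [(12,3) (19,3) (19,16/5) (15,16) (12,185/11)]
4. After y ≤ 18: [(12,3) (19,3) (19,16/5) (15,16) (12,185/11)]
5. Canonical ring: [(12,3) (19,3) (19,16/5) (15,16) (12,185/11)]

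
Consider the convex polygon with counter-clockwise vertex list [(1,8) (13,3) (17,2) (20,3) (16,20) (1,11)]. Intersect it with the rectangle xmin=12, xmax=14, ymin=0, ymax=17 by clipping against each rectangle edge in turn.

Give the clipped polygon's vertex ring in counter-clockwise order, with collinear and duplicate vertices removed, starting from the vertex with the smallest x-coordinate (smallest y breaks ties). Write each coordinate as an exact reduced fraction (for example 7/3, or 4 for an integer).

Clipped polygon: [(12,41/12) (13,3) (14,11/4) (14,17) (12,17)]

1. After x ≥ 12: [(12,41/12) (13,3) (17,2) (20,3) (16,20) (12,88/5)]
2. After x ≤ 14: [(12,41/12) (13,3) (14,11/4) (14,94/5) (12,88/5)]
3. After y ≥ 0: [(12,41/12) (13,3) (14,11/4) (14,94/5) (12,88/5)]
4. After y ≤ 17: [(12,17) (12,41/12) (13,3) (14,11/4) (14,17)]
5. Canonical ring: [(12,41/12) (13,3) (14,11/4) (14,17) (12,17)]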